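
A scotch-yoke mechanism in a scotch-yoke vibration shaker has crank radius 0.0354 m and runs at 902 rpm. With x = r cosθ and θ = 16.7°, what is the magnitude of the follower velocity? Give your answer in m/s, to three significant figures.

0.961

ω = 94.46 rad/s (from 902 rpm).
x = r cosθ ⇒ ẋ = −rω sinθ.
|v| = rω|sinθ| = 0.0354·94.46·|sin 16.7°| = 0.96087 m/s.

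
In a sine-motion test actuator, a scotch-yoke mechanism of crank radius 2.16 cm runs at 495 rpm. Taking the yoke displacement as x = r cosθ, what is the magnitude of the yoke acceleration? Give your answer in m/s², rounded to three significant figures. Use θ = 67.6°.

ω = 51.84 rad/s (from 495 rpm).
x = r cosθ ⇒ ẍ = −rω² cosθ (ω constant).
|a| = rω²|cosθ| = 0.0216·(51.84)²·|cos 67.6°| = 22.117 m/s².

22.1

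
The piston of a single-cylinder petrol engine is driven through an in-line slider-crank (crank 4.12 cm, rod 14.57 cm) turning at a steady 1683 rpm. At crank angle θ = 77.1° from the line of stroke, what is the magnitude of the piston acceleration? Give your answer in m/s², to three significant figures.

51.7

ω = 2π·1683/60 = 176.2 rad/s
x(θ) = r cosθ + √(L² − r² sin²θ); with ω constant, a = ω²·d²x/dθ².
d²x/dθ² = −r cosθ − r²(cos2θ)/√u − r⁴ sin²2θ/(4u^{3/2}),  u = L² − r² sin²θ = 0.0196157 m².
Substituting r = 0.0412 m, L = 0.1457 m, θ = 77.1°: d²x/dθ² = +0.0016641 m.
a = ω²·d²x/dθ² = (176.2)²·(+0.0016641) = +51.688 m/s²;  |a| = 51.688 m/s².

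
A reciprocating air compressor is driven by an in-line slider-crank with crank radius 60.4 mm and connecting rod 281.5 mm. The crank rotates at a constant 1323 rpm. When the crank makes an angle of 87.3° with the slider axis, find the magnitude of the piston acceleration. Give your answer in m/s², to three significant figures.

ω = 2π·1323/60 = 138.5 rad/s
x(θ) = r cosθ + √(L² − r² sin²θ); with ω constant, a = ω²·d²x/dθ².
d²x/dθ² = −r cosθ − r²(cos2θ)/√u − r⁴ sin²2θ/(4u^{3/2}),  u = L² − r² sin²θ = 0.0756022 m².
Substituting r = 0.0604 m, L = 0.2815 m, θ = 87.3°: d²x/dθ² = +0.010363 m.
a = ω²·d²x/dθ² = (138.5)²·(+0.010363) = +198.9 m/s²;  |a| = 198.9 m/s².

199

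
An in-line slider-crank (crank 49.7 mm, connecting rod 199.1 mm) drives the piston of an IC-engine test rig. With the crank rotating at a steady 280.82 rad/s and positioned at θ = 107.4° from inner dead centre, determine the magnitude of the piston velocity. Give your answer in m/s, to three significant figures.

12.3

ω = 280.8 rad/s
For an in-line slider-crank, x = r cosθ + √(L² − r² sin²θ), so v = −rω sinθ·[1 + r cosθ/√(L² − r² sin²θ)].
With r = 0.0497 m, L = 0.1991 m, θ = 107.4°: √(L² − r² sin²θ) = 0.19337 m.
v = −0.0497·280.8·0.95424·[1 + 0.0497·-0.29904/0.19337] = -12.294 m/s.
|v| = 12.294 m/s.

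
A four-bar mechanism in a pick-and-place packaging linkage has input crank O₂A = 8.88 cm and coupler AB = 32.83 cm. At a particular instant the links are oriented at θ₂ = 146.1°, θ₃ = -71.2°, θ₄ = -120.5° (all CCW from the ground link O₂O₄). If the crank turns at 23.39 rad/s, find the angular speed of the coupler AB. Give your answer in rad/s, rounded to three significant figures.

ω₂ = 23.39 rad/s
Differentiating the loop-closure r₂e^{iθ₂}+r₃e^{iθ₃}=r₁+r₄e^{iθ₄} gives r₂ω₂e^{iθ₂}+r₃ω₃e^{iθ₃}=r₄ω₄e^{iθ₄}.
Eliminating the other unknown: ω₃ = r₂ω₂ sin(θ₄−θ₂) / [r₃ sin(θ₃−θ₄)].
Numerator sine = +0.99824; denominator sine = +0.75813.
Result = 0.0888·23.39·(+0.99824) / (0.3283·(+0.75813)) = +8.3303 rad/s; magnitude 8.3303 rad/s.

8.33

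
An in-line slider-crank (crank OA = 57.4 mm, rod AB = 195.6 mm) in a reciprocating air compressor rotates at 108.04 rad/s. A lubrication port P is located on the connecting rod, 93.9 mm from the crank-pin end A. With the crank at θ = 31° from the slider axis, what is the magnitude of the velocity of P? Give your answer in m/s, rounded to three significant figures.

4.53

ω = 108 rad/s.  Crank-pin speed |V_A| = rω = 6.2015 m/s, perpendicular to OA.
Rod angle: sinφ = −(r/L) sinθ ⇒ φ = -8.693°; ω_rod = −rω cosθ/√(L²−r²sin²θ) = -27.492 rad/s.
V_P = V_A + ω_rod × AP, with AP = 0.0939 m along the rod.
Components: V_Px = −rω sinθ − a·ω_rod·sinφ = -3.5842 m/s;  V_Py = rω cosθ + a·ω_rod·cosφ = +2.7638 m/s.
|V_P| = √(V_Px² + V_Py²) = 4.5261 m/s.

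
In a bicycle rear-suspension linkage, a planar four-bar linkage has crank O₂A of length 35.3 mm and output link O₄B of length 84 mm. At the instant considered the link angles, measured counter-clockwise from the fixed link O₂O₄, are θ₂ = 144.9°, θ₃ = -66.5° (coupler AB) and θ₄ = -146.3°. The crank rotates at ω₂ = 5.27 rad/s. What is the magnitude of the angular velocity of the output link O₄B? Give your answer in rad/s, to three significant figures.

ω₂ = 5.27 rad/s
Differentiating the loop-closure r₂e^{iθ₂}+r₃e^{iθ₃}=r₁+r₄e^{iθ₄} gives r₂ω₂e^{iθ₂}+r₃ω₃e^{iθ₃}=r₄ω₄e^{iθ₄}.
Eliminating the other unknown: ω₄ = r₂ω₂ sin(θ₂−θ₃) / [r₄ sin(θ₄−θ₃)].
Numerator sine = -0.52101; denominator sine = -0.98420.
Result = 0.0353·5.27·(-0.52101) / (0.084·(-0.98420)) = +1.1724 rad/s; magnitude 1.1724 rad/s.

1.17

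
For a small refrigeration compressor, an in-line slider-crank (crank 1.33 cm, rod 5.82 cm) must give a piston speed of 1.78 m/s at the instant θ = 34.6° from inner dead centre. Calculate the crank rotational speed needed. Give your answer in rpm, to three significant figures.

For an in-line slider-crank, |v_piston| = rω|sinθ|·[1 + r cosθ/√(L² − r² sin²θ)].
With r = 0.0133 m, L = 0.0582 m, θ = 34.6°: the bracketed kinematic factor |dx/dθ| = 0.0089851 m.
ω = v/|dx/dθ| = 1.78/0.0089851 = 198.11 rad/s.
N = 60ω/(2π) = 1891.8 rpm.

1890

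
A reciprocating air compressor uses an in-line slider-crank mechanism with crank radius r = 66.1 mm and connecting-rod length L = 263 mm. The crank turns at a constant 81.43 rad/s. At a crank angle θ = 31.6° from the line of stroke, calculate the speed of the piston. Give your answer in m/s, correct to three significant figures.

ω = 81.43 rad/s
For an in-line slider-crank, x = r cosθ + √(L² − r² sin²θ), so v = −rω sinθ·[1 + r cosθ/√(L² − r² sin²θ)].
With r = 0.0661 m, L = 0.263 m, θ = 31.6°: √(L² − r² sin²θ) = 0.26071 m.
v = −0.0661·81.43·0.52399·[1 + 0.0661·0.85173/0.26071] = -3.4294 m/s.
|v| = 3.4294 m/s.

3.43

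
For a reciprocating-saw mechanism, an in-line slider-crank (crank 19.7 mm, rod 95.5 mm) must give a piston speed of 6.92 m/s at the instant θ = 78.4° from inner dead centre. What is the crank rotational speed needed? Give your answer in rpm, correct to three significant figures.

For an in-line slider-crank, |v_piston| = rω|sinθ|·[1 + r cosθ/√(L² − r² sin²θ)].
With r = 0.0197 m, L = 0.0955 m, θ = 78.4°: the bracketed kinematic factor |dx/dθ| = 0.020115 m.
ω = v/|dx/dθ| = 6.92/0.020115 = 344.02 rad/s.
N = 60ω/(2π) = 3285.2 rpm.

3290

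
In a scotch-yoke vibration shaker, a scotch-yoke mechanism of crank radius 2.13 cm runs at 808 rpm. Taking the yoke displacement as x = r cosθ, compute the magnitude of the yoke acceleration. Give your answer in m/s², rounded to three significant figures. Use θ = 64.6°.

65.4

ω = 84.61 rad/s (from 808 rpm).
x = r cosθ ⇒ ẍ = −rω² cosθ (ω constant).
|a| = rω²|cosθ| = 0.0213·(84.61)²·|cos 64.6°| = 65.411 m/s².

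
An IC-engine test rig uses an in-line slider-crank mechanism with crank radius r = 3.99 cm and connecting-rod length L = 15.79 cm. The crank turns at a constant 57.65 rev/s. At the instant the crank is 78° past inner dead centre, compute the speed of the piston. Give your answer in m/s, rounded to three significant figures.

14.9

ω = 2π·57.6 = 362.2 rad/s
For an in-line slider-crank, x = r cosθ + √(L² − r² sin²θ), so v = −rω sinθ·[1 + r cosθ/√(L² − r² sin²θ)].
With r = 0.0399 m, L = 0.1579 m, θ = 78°: √(L² − r² sin²θ) = 0.153 m.
v = −0.0399·362.2·0.97815·[1 + 0.0399·0.20791/0.153] = -14.903 m/s.
|v| = 14.903 m/s.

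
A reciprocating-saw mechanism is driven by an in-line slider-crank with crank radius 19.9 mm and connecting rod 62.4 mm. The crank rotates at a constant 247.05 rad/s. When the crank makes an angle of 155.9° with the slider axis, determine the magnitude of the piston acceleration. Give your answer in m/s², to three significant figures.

843

ω = 247.1 rad/s
x(θ) = r cosθ + √(L² − r² sin²θ); with ω constant, a = ω²·d²x/dθ².
d²x/dθ² = −r cosθ − r²(cos2θ)/√u − r⁴ sin²2θ/(4u^{3/2}),  u = L² − r² sin²θ = 0.00382773 m².
Substituting r = 0.0199 m, L = 0.0624 m, θ = 155.9°: d²x/dθ² = +0.013807 m.
a = ω²·d²x/dθ² = (247.1)²·(+0.013807) = +842.69 m/s²;  |a| = 842.69 m/s².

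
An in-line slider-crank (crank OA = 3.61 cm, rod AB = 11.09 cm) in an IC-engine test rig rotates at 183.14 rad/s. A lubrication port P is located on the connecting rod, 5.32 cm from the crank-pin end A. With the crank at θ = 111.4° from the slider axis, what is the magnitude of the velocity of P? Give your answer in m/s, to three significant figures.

ω = 183.1 rad/s.  Crank-pin speed |V_A| = rω = 6.6114 m/s, perpendicular to OA.
Rod angle: sinφ = −(r/L) sinθ ⇒ φ = -17.642°; ω_rod = −rω cosθ/√(L²−r²sin²θ) = +22.826 rad/s.
V_P = V_A + ω_rod × AP, with AP = 0.0532 m along the rod.
Components: V_Px = −rω sinθ − a·ω_rod·sinφ = -5.7875 m/s;  V_Py = rω cosθ + a·ω_rod·cosφ = -1.2551 m/s.
|V_P| = √(V_Px² + V_Py²) = 5.922 m/s.

5.92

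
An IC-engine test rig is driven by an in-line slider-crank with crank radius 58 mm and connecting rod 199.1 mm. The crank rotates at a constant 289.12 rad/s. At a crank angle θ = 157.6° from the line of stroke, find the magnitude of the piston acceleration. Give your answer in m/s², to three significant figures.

3460

ω = 289.1 rad/s
x(θ) = r cosθ + √(L² − r² sin²θ); with ω constant, a = ω²·d²x/dθ².
d²x/dθ² = −r cosθ − r²(cos2θ)/√u − r⁴ sin²2θ/(4u^{3/2}),  u = L² − r² sin²θ = 0.0391523 m².
Substituting r = 0.058 m, L = 0.1991 m, θ = 157.6°: d²x/dθ² = +0.041379 m.
a = ω²·d²x/dθ² = (289.1)²·(+0.041379) = +3458.9 m/s²;  |a| = 3458.9 m/s².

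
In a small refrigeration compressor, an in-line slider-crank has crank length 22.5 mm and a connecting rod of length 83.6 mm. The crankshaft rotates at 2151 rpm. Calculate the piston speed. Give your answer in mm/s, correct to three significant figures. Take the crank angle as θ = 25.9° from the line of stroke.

2750

ω = 2π·2151/60 = 225.3 rad/s
For an in-line slider-crank, x = r cosθ + √(L² − r² sin²θ), so v = −rω sinθ·[1 + r cosθ/√(L² − r² sin²θ)].
With r = 0.0225 m, L = 0.0836 m, θ = 25.9°: √(L² − r² sin²θ) = 0.08302 m.
v = −0.0225·225.3·0.43680·[1 + 0.0225·0.89956/0.08302] = -2.7535 m/s.
|v| = 2.7535 m/s = 2753.5 mm/s.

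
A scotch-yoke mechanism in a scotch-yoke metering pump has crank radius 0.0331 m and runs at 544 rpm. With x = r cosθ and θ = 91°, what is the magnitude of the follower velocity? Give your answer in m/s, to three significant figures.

1.89

ω = 56.97 rad/s (from 544 rpm).
x = r cosθ ⇒ ẋ = −rω sinθ.
|v| = rω|sinθ| = 0.0331·56.97·|sin 91°| = 1.8853 m/s.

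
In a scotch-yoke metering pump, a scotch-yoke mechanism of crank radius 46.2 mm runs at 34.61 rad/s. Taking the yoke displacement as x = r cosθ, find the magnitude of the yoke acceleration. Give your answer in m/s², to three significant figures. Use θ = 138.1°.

ω = 34.61 rad/s
x = r cosθ ⇒ ẍ = −rω² cosθ (ω constant).
|a| = rω²|cosθ| = 0.0462·(34.61)²·|cos 138.1°| = 41.191 m/s².

41.2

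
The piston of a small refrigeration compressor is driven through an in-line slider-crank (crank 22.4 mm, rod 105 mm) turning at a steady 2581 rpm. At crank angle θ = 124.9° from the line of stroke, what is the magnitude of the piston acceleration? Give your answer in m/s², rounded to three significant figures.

1060

ω = 2π·2581/60 = 270.3 rad/s
x(θ) = r cosθ + √(L² − r² sin²θ); with ω constant, a = ω²·d²x/dθ².
d²x/dθ² = −r cosθ − r²(cos2θ)/√u − r⁴ sin²2θ/(4u^{3/2}),  u = L² − r² sin²θ = 0.0106875 m².
Substituting r = 0.0224 m, L = 0.105 m, θ = 124.9°: d²x/dθ² = +0.014442 m.
a = ω²·d²x/dθ² = (270.3)²·(+0.014442) = +1055 m/s²;  |a| = 1055 m/s².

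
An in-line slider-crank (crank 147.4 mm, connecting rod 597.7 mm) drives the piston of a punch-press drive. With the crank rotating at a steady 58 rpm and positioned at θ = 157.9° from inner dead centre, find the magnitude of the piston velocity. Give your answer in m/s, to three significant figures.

0.260

ω = 2π·58/60 = 6.074 rad/s
For an in-line slider-crank, x = r cosθ + √(L² − r² sin²θ), so v = −rω sinθ·[1 + r cosθ/√(L² − r² sin²θ)].
With r = 0.1474 m, L = 0.5977 m, θ = 157.9°: √(L² − r² sin²θ) = 0.59512 m.
v = −0.1474·6.074·0.37622·[1 + 0.1474·-0.92653/0.59512] = -0.25953 m/s.
|v| = 0.25953 m/s.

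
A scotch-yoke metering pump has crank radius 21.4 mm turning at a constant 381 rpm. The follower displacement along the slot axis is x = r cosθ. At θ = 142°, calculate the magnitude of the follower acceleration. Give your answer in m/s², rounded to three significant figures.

26.8

ω = 39.9 rad/s (from 381 rpm).
x = r cosθ ⇒ ẍ = −rω² cosθ (ω constant).
|a| = rω²|cosθ| = 0.0214·(39.9)²·|cos 142°| = 26.844 m/s².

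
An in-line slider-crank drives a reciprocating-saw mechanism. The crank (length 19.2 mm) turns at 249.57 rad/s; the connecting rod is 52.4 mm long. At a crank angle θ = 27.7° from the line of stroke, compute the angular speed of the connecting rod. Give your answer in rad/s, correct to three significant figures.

82.2

ω = 249.6 rad/s
The rod makes angle φ with the slider axis where L sinφ = r sinθ; differentiating, L cosφ·φ̇ = r ω cosθ.
L cosφ = √(L² − r² sin²θ) = 0.051634 m.
|ω_rod| = r ω |cosθ| / √(L² − r² sin²θ) = 0.0192·249.6·0.88539/0.051634 = 82.166 rad/s.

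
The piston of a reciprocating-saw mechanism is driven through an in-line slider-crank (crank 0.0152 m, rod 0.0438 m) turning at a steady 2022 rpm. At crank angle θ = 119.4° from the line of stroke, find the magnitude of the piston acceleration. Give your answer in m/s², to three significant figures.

457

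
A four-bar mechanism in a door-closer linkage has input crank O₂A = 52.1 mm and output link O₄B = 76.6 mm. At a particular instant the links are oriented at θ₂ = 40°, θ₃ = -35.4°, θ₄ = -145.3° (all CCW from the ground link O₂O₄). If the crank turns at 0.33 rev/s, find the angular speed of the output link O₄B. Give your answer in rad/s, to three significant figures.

ω₂ = 2.073 rad/s (from 0.33 rev/s).
Differentiating the loop-closure r₂e^{iθ₂}+r₃e^{iθ₃}=r₁+r₄e^{iθ₄} gives r₂ω₂e^{iθ₂}+r₃ω₃e^{iθ₃}=r₄ω₄e^{iθ₄}.
Eliminating the other unknown: ω₄ = r₂ω₂ sin(θ₂−θ₃) / [r₄ sin(θ₄−θ₃)].
Numerator sine = +0.96771; denominator sine = -0.94029.
Result = 0.0521·2.073·(+0.96771) / (0.0766·(-0.94029)) = -1.4514 rad/s; magnitude 1.4514 rad/s.

1.45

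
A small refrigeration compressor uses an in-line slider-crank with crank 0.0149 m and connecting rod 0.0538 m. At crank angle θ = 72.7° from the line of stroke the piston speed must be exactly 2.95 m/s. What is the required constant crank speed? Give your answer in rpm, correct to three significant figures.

For an in-line slider-crank, |v_piston| = rω|sinθ|·[1 + r cosθ/√(L² − r² sin²θ)].
With r = 0.0149 m, L = 0.0538 m, θ = 72.7°: the bracketed kinematic factor |dx/dθ| = 0.015441 m.
ω = v/|dx/dθ| = 2.95/0.015441 = 191.05 rad/s.
N = 60ω/(2π) = 1824.4 rpm.

1820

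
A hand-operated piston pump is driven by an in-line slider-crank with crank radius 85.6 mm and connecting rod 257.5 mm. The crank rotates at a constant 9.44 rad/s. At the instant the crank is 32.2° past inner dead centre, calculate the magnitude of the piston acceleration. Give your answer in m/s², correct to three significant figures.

7.63

ω = 9.44 rad/s
x(θ) = r cosθ + √(L² − r² sin²θ); with ω constant, a = ω²·d²x/dθ².
d²x/dθ² = −r cosθ − r²(cos2θ)/√u − r⁴ sin²2θ/(4u^{3/2}),  u = L² − r² sin²θ = 0.0642256 m².
Substituting r = 0.0856 m, L = 0.2575 m, θ = 32.2°: d²x/dθ² = -0.085598 m.
a = ω²·d²x/dθ² = (9.44)²·(-0.085598) = -7.6279 m/s²;  |a| = 7.6279 m/s².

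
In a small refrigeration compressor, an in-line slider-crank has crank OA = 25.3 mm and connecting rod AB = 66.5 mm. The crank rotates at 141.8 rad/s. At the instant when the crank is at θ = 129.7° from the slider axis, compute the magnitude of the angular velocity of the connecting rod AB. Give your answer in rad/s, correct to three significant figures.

ω = 141.8 rad/s
The rod makes angle φ with the slider axis where L sinφ = r sinθ; differentiating, L cosφ·φ̇ = r ω cosθ.
L cosφ = √(L² − r² sin²θ) = 0.063587 m.
|ω_rod| = r ω |cosθ| / √(L² − r² sin²θ) = 0.0253·141.8·0.63877/0.063587 = 36.039 rad/s.

36.0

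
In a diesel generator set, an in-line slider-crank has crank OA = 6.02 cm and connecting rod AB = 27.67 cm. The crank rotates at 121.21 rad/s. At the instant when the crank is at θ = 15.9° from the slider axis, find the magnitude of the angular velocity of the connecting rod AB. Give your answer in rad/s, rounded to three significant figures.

ω = 121.2 rad/s
The rod makes angle φ with the slider axis where L sinφ = r sinθ; differentiating, L cosφ·φ̇ = r ω cosθ.
L cosφ = √(L² − r² sin²θ) = 0.27621 m.
|ω_rod| = r ω |cosθ| / √(L² − r² sin²θ) = 0.0602·121.2·0.96174/0.27621 = 25.407 rad/s.

25.4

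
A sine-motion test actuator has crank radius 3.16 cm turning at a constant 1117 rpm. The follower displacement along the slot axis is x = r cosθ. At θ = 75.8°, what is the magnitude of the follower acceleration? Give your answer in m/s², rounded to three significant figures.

106

ω = 117 rad/s (from 1117 rpm).
x = r cosθ ⇒ ẍ = −rω² cosθ (ω constant).
|a| = rω²|cosθ| = 0.0316·(117)²·|cos 75.8°| = 106.06 m/s².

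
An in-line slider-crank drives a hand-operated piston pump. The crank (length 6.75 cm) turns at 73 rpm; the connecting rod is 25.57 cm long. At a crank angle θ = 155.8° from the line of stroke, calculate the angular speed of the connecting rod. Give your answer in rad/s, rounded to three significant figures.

ω = 7.645 rad/s (converted from 73 rpm).
The rod makes angle φ with the slider axis where L sinφ = r sinθ; differentiating, L cosφ·φ̇ = r ω cosθ.
L cosφ = √(L² − r² sin²θ) = 0.2542 m.
|ω_rod| = r ω |cosθ| / √(L² − r² sin²θ) = 0.0675·7.645·0.91212/0.2542 = 1.8515 rad/s.

1.85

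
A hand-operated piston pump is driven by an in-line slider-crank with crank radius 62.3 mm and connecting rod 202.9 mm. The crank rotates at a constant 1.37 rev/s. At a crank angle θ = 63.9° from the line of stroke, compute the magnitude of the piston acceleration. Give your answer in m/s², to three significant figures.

ω = 2π·1.37 = 8.608 rad/s
x(θ) = r cosθ + √(L² − r² sin²θ); with ω constant, a = ω²·d²x/dθ².
d²x/dθ² = −r cosθ − r²(cos2θ)/√u − r⁴ sin²2θ/(4u^{3/2}),  u = L² − r² sin²θ = 0.0380383 m².
Substituting r = 0.0623 m, L = 0.2029 m, θ = 63.9°: d²x/dθ² = -0.015528 m.
a = ω²·d²x/dθ² = (8.608)²·(-0.015528) = -1.1506 m/s²;  |a| = 1.1506 m/s².

1.15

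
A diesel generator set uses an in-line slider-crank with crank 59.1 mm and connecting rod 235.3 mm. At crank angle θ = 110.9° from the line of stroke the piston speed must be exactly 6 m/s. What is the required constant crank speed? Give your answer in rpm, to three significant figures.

For an in-line slider-crank, |v_piston| = rω|sinθ|·[1 + r cosθ/√(L² − r² sin²θ)].
With r = 0.0591 m, L = 0.2353 m, θ = 110.9°: the bracketed kinematic factor |dx/dθ| = 0.050122 m.
ω = v/|dx/dθ| = 6/0.050122 = 119.71 rad/s.
N = 60ω/(2π) = 1143.1 rpm.

1140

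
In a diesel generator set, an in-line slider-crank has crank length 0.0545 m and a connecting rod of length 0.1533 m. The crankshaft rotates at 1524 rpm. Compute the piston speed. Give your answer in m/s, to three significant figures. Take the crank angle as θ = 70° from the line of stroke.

ω = 2π·1524/60 = 159.6 rad/s
For an in-line slider-crank, x = r cosθ + √(L² − r² sin²θ), so v = −rω sinθ·[1 + r cosθ/√(L² − r² sin²θ)].
With r = 0.0545 m, L = 0.1533 m, θ = 70°: √(L² − r² sin²θ) = 0.14449 m.
v = −0.0545·159.6·0.93969·[1 + 0.0545·0.34202/0.14449] = -9.2277 m/s.
|v| = 9.2277 m/s.

9.23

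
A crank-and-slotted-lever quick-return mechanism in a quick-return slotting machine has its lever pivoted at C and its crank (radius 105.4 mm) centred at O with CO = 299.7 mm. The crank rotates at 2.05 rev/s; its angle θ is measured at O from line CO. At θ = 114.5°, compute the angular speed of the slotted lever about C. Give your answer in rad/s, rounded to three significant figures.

ω = 12.88 rad/s (from 2.05 rev/s).
Crank pin A relative to C: A = (d + r cosθ, r sinθ); lever angle φ = atan2(r sinθ, d + r cosθ).
Differentiating tanφ: φ̇ = rω(d cosθ + r)/(d² + r² + 2dr cosθ).
d² + r² + 2dr cosθ = |CA|² = 0.0747303 m²;  d cosθ + r = -0.018884 m.
|ω_lever| = |0.1054·12.88·-0.018884| / 0.0747303 = 0.34305 rad/s.

0.343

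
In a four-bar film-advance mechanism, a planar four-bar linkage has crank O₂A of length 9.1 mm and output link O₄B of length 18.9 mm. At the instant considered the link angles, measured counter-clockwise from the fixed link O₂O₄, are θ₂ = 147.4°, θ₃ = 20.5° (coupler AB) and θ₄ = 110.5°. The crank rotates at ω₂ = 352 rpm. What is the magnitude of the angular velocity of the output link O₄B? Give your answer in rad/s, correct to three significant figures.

14.2

ω₂ = 36.86 rad/s (from 352 rpm).
Differentiating the loop-closure r₂e^{iθ₂}+r₃e^{iθ₃}=r₁+r₄e^{iθ₄} gives r₂ω₂e^{iθ₂}+r₃ω₃e^{iθ₃}=r₄ω₄e^{iθ₄}.
Eliminating the other unknown: ω₄ = r₂ω₂ sin(θ₂−θ₃) / [r₄ sin(θ₄−θ₃)].
Numerator sine = +0.79968; denominator sine = +1.00000.
Result = 0.0091·36.86·(+0.79968) / (0.0189·(+1.00000)) = +14.193 rad/s; magnitude 14.193 rad/s.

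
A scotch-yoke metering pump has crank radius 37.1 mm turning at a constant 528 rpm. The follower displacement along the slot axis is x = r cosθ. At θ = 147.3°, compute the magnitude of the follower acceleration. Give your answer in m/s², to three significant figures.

95.4

ω = 55.29 rad/s (from 528 rpm).
x = r cosθ ⇒ ẍ = −rω² cosθ (ω constant).
|a| = rω²|cosθ| = 0.0371·(55.29)²·|cos 147.3°| = 95.446 m/s².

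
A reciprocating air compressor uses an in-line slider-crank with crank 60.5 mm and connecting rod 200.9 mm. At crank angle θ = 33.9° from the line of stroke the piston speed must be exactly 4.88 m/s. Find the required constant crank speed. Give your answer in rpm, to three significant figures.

For an in-line slider-crank, |v_piston| = rω|sinθ|·[1 + r cosθ/√(L² − r² sin²θ)].
With r = 0.0605 m, L = 0.2009 m, θ = 33.9°: the bracketed kinematic factor |dx/dθ| = 0.042299 m.
ω = v/|dx/dθ| = 4.88/0.042299 = 115.37 rad/s.
N = 60ω/(2π) = 1101.7 rpm.

1100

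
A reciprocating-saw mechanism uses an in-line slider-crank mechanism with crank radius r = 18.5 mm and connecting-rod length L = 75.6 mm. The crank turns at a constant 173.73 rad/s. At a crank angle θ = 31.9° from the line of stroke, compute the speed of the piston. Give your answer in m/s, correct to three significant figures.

2.05

ω = 173.7 rad/s
For an in-line slider-crank, x = r cosθ + √(L² − r² sin²θ), so v = −rω sinθ·[1 + r cosθ/√(L² − r² sin²θ)].
With r = 0.0185 m, L = 0.0756 m, θ = 31.9°: √(L² − r² sin²θ) = 0.074965 m.
v = −0.0185·173.7·0.52844·[1 + 0.0185·0.84897/0.074965] = -2.0542 m/s.
|v| = 2.0542 m/s.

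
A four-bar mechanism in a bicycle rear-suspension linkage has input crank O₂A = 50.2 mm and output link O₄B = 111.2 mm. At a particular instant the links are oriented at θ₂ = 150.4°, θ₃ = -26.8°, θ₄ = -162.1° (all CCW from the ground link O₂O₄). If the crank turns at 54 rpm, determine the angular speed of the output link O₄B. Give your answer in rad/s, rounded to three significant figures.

ω₂ = 5.655 rad/s (from 54 rpm).
Differentiating the loop-closure r₂e^{iθ₂}+r₃e^{iθ₃}=r₁+r₄e^{iθ₄} gives r₂ω₂e^{iθ₂}+r₃ω₃e^{iθ₃}=r₄ω₄e^{iθ₄}.
Eliminating the other unknown: ω₄ = r₂ω₂ sin(θ₂−θ₃) / [r₄ sin(θ₄−θ₃)].
Numerator sine = +0.04885; denominator sine = -0.70339.
Result = 0.0502·5.655·(+0.04885) / (0.1112·(-0.70339)) = -0.17729 rad/s; magnitude 0.17729 rad/s.

0.177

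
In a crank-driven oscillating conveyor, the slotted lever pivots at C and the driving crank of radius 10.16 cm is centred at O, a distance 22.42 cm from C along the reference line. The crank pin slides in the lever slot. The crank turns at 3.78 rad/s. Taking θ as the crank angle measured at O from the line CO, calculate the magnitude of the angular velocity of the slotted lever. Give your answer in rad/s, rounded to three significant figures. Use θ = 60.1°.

0.984

ω = 3.78 rad/s
Crank pin A relative to C: A = (d + r cosθ, r sinθ); lever angle φ = atan2(r sinθ, d + r cosθ).
Differentiating tanφ: φ̇ = rω(d cosθ + r)/(d² + r² + 2dr cosθ).
d² + r² + 2dr cosθ = |CA|² = 0.083298 m²;  d cosθ + r = +0.21336 m.
|ω_lever| = |0.1016·3.78·+0.21336| / 0.083298 = 0.98371 rad/s.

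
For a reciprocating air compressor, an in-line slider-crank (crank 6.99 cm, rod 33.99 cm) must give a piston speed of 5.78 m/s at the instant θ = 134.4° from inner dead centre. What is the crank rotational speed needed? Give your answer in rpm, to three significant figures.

1290

For an in-line slider-crank, |v_piston| = rω|sinθ|·[1 + r cosθ/√(L² − r² sin²θ)].
With r = 0.0699 m, L = 0.3399 m, θ = 134.4°: the bracketed kinematic factor |dx/dθ| = 0.042677 m.
ω = v/|dx/dθ| = 5.78/0.042677 = 135.44 rad/s.
N = 60ω/(2π) = 1293.3 rpm.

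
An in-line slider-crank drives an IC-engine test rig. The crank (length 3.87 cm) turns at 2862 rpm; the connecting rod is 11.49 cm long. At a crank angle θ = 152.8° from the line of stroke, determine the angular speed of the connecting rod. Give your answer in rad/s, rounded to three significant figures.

ω = 299.7 rad/s (converted from 2862 rpm).
The rod makes angle φ with the slider axis where L sinφ = r sinθ; differentiating, L cosφ·φ̇ = r ω cosθ.
L cosφ = √(L² − r² sin²θ) = 0.11353 m.
|ω_rod| = r ω |cosθ| / √(L² − r² sin²θ) = 0.0387·299.7·0.88942/0.11353 = 90.866 rad/s.

90.9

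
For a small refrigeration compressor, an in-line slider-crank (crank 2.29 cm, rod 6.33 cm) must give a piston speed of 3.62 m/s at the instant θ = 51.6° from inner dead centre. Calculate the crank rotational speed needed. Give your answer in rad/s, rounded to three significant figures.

163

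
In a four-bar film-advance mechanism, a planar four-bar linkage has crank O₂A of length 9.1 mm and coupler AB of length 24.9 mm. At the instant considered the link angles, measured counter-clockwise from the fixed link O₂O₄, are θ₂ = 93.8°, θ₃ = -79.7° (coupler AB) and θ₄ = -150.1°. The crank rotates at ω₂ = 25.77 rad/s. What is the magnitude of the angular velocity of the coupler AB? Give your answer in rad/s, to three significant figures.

ω₂ = 25.77 rad/s
Differentiating the loop-closure r₂e^{iθ₂}+r₃e^{iθ₃}=r₁+r₄e^{iθ₄} gives r₂ω₂e^{iθ₂}+r₃ω₃e^{iθ₃}=r₄ω₄e^{iθ₄}.
Eliminating the other unknown: ω₃ = r₂ω₂ sin(θ₄−θ₂) / [r₃ sin(θ₃−θ₄)].
Numerator sine = +0.89803; denominator sine = +0.94206.
Result = 0.0091·25.77·(+0.89803) / (0.0249·(+0.94206)) = +8.9778 rad/s; magnitude 8.9778 rad/s.

8.98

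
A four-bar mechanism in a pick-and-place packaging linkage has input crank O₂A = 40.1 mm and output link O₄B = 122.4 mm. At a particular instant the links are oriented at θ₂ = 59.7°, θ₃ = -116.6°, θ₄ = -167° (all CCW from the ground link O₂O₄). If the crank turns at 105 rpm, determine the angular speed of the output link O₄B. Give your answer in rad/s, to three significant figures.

0.302

ω₂ = 11 rad/s (from 105 rpm).
Differentiating the loop-closure r₂e^{iθ₂}+r₃e^{iθ₃}=r₁+r₄e^{iθ₄} gives r₂ω₂e^{iθ₂}+r₃ω₃e^{iθ₃}=r₄ω₄e^{iθ₄}.
Eliminating the other unknown: ω₄ = r₂ω₂ sin(θ₂−θ₃) / [r₄ sin(θ₄−θ₃)].
Numerator sine = +0.06453; denominator sine = -0.77051.
Result = 0.0401·11·(+0.06453) / (0.1224·(-0.77051)) = -0.3017 rad/s; magnitude 0.3017 rad/s.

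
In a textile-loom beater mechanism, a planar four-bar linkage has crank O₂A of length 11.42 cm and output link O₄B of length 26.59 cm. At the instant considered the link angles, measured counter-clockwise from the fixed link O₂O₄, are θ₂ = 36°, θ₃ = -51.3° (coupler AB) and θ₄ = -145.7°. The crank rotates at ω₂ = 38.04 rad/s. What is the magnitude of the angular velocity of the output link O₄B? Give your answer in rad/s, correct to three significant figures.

16.4

ω₂ = 38.04 rad/s
Differentiating the loop-closure r₂e^{iθ₂}+r₃e^{iθ₃}=r₁+r₄e^{iθ₄} gives r₂ω₂e^{iθ₂}+r₃ω₃e^{iθ₃}=r₄ω₄e^{iθ₄}.
Eliminating the other unknown: ω₄ = r₂ω₂ sin(θ₂−θ₃) / [r₄ sin(θ₄−θ₃)].
Numerator sine = +0.99889; denominator sine = -0.99705.
Result = 0.1142·38.04·(+0.99889) / (0.2659·(-0.99705)) = -16.368 rad/s; magnitude 16.368 rad/s.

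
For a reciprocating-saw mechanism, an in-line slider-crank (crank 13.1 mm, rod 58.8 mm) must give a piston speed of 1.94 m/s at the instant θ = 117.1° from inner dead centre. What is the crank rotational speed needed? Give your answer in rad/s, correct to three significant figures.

186

For an in-line slider-crank, |v_piston| = rω|sinθ|·[1 + r cosθ/√(L² − r² sin²θ)].
With r = 0.0131 m, L = 0.0588 m, θ = 117.1°: the bracketed kinematic factor |dx/dθ| = 0.010454 m.
ω = v/|dx/dθ| = 1.94/0.010454 = 185.57 rad/s.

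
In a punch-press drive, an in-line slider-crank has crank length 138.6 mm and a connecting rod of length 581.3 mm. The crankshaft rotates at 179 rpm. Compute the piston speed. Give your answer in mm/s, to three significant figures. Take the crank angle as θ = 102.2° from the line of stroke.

2410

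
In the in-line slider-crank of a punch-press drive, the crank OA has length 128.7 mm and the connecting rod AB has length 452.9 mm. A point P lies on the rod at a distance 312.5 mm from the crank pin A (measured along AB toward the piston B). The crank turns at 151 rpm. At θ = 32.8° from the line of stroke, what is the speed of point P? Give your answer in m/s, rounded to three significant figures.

1.39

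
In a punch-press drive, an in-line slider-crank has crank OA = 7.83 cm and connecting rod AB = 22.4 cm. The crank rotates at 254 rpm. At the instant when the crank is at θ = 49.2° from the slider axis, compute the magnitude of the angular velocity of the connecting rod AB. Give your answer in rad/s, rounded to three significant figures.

6.30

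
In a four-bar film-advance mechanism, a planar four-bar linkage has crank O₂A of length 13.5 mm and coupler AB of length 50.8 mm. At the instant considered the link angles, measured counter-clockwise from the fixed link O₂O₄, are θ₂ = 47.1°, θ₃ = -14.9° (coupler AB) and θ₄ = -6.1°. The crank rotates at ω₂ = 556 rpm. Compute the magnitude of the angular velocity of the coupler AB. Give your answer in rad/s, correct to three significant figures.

81.0

ω₂ = 58.22 rad/s (from 556 rpm).
Differentiating the loop-closure r₂e^{iθ₂}+r₃e^{iθ₃}=r₁+r₄e^{iθ₄} gives r₂ω₂e^{iθ₂}+r₃ω₃e^{iθ₃}=r₄ω₄e^{iθ₄}.
Eliminating the other unknown: ω₃ = r₂ω₂ sin(θ₄−θ₂) / [r₃ sin(θ₃−θ₄)].
Numerator sine = -0.80073; denominator sine = -0.15299.
Result = 0.0135·58.22·(-0.80073) / (0.0508·(-0.15299)) = +80.986 rad/s; magnitude 80.986 rad/s.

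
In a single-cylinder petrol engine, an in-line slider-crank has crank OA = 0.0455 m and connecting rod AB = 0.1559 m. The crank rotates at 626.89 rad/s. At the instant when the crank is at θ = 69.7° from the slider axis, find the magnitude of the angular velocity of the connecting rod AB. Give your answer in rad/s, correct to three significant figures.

66.0

ω = 626.9 rad/s
The rod makes angle φ with the slider axis where L sinφ = r sinθ; differentiating, L cosφ·φ̇ = r ω cosθ.
L cosφ = √(L² − r² sin²θ) = 0.14995 m.
|ω_rod| = r ω |cosθ| / √(L² − r² sin²θ) = 0.0455·626.9·0.34694/0.14995 = 65.996 rad/s.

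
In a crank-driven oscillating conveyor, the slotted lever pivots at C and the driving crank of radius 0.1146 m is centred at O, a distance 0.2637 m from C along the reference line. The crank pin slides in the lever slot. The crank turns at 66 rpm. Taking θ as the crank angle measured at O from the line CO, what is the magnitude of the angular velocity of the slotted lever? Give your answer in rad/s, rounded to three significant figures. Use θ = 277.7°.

1.31

ω = 6.912 rad/s (from 66 rpm).
Crank pin A relative to C: A = (d + r cosθ, r sinθ); lever angle φ = atan2(r sinθ, d + r cosθ).
Differentiating tanφ: φ̇ = rω(d cosθ + r)/(d² + r² + 2dr cosθ).
d² + r² + 2dr cosθ = |CA|² = 0.090769 m²;  d cosθ + r = +0.14993 m.
|ω_lever| = |0.1146·6.912·+0.14993| / 0.090769 = 1.3083 rad/s.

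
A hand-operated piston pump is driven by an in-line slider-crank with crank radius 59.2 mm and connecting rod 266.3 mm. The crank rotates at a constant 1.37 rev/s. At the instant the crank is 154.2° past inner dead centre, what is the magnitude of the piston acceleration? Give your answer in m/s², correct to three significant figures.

3.33

ω = 2π·1.37 = 8.608 rad/s
x(θ) = r cosθ + √(L² − r² sin²θ); with ω constant, a = ω²·d²x/dθ².
d²x/dθ² = −r cosθ − r²(cos2θ)/√u − r⁴ sin²2θ/(4u^{3/2}),  u = L² − r² sin²θ = 0.0702518 m².
Substituting r = 0.0592 m, L = 0.2663 m, θ = 154.2°: d²x/dθ² = +0.044984 m.
a = ω²·d²x/dθ² = (8.608)²·(+0.044984) = +3.3332 m/s²;  |a| = 3.3332 m/s².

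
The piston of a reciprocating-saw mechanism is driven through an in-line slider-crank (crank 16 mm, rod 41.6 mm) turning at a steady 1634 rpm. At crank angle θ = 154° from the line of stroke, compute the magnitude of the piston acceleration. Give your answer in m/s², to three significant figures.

304

ω = 2π·1634/60 = 171.1 rad/s
x(θ) = r cosθ + √(L² − r² sin²θ); with ω constant, a = ω²·d²x/dθ².
d²x/dθ² = −r cosθ − r²(cos2θ)/√u − r⁴ sin²2θ/(4u^{3/2}),  u = L² − r² sin²θ = 0.00168136 m².
Substituting r = 0.016 m, L = 0.0416 m, θ = 154°: d²x/dθ² = +0.010389 m.
a = ω²·d²x/dθ² = (171.1)²·(+0.010389) = +304.2 m/s²;  |a| = 304.2 m/s².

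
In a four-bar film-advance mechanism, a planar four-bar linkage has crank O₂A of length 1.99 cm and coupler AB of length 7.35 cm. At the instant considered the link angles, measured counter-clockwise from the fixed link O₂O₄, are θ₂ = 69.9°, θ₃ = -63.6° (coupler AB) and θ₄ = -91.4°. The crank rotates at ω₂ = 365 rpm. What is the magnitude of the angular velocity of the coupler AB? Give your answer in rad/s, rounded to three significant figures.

7.11

ω₂ = 38.22 rad/s (from 365 rpm).
Differentiating the loop-closure r₂e^{iθ₂}+r₃e^{iθ₃}=r₁+r₄e^{iθ₄} gives r₂ω₂e^{iθ₂}+r₃ω₃e^{iθ₃}=r₄ω₄e^{iθ₄}.
Eliminating the other unknown: ω₃ = r₂ω₂ sin(θ₄−θ₂) / [r₃ sin(θ₃−θ₄)].
Numerator sine = -0.32061; denominator sine = +0.46639.
Result = 0.0199·38.22·(-0.32061) / (0.0735·(+0.46639)) = -7.1141 rad/s; magnitude 7.1141 rad/s.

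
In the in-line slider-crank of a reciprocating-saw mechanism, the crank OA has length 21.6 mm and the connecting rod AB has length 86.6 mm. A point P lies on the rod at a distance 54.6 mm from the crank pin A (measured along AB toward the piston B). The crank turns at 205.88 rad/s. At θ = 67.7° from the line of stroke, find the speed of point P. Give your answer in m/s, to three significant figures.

4.41

ω = 205.9 rad/s.  Crank-pin speed |V_A| = rω = 4.447 m/s, perpendicular to OA.
Rod angle: sinφ = −(r/L) sinθ ⇒ φ = -13.342°; ω_rod = −rω cosθ/√(L²−r²sin²θ) = -20.026 rad/s.
V_P = V_A + ω_rod × AP, with AP = 0.0546 m along the rod.
Components: V_Px = −rω sinθ − a·ω_rod·sinφ = -4.3667 m/s;  V_Py = rω cosθ + a·ω_rod·cosφ = +0.62354 m/s.
|V_P| = √(V_Px² + V_Py²) = 4.411 m/s.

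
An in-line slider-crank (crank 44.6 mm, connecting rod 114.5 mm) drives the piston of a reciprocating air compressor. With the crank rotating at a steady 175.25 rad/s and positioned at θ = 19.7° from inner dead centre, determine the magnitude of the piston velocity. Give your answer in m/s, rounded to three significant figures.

ω = 175.2 rad/s
For an in-line slider-crank, x = r cosθ + √(L² − r² sin²θ), so v = −rω sinθ·[1 + r cosθ/√(L² − r² sin²θ)].
With r = 0.0446 m, L = 0.1145 m, θ = 19.7°: √(L² − r² sin²θ) = 0.11351 m.
v = −0.0446·175.2·0.33710·[1 + 0.0446·0.94147/0.11351] = -3.6095 m/s.
|v| = 3.6095 m/s.

3.61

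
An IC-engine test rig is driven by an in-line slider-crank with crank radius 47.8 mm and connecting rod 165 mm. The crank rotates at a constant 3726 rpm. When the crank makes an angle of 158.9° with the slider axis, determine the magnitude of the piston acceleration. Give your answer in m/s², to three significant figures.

5200

ω = 2π·3726/60 = 390.2 rad/s
x(θ) = r cosθ + √(L² − r² sin²θ); with ω constant, a = ω²·d²x/dθ².
d²x/dθ² = −r cosθ − r²(cos2θ)/√u − r⁴ sin²2θ/(4u^{3/2}),  u = L² − r² sin²θ = 0.0269289 m².
Substituting r = 0.0478 m, L = 0.165 m, θ = 158.9°: d²x/dθ² = +0.034147 m.
a = ω²·d²x/dθ² = (390.2)²·(+0.034147) = +5198.8 m/s²;  |a| = 5198.8 m/s².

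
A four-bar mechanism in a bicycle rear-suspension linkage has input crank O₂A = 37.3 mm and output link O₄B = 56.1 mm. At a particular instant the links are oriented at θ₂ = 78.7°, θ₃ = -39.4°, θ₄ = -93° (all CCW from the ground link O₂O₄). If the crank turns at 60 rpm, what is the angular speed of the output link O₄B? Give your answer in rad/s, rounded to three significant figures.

4.58

ω₂ = 6.283 rad/s (from 60 rpm).
Differentiating the loop-closure r₂e^{iθ₂}+r₃e^{iθ₃}=r₁+r₄e^{iθ₄} gives r₂ω₂e^{iθ₂}+r₃ω₃e^{iθ₃}=r₄ω₄e^{iθ₄}.
Eliminating the other unknown: ω₄ = r₂ω₂ sin(θ₂−θ₃) / [r₄ sin(θ₄−θ₃)].
Numerator sine = +0.88213; denominator sine = -0.80489.
Result = 0.0373·6.283·(+0.88213) / (0.0561·(-0.80489)) = -4.5784 rad/s; magnitude 4.5784 rad/s.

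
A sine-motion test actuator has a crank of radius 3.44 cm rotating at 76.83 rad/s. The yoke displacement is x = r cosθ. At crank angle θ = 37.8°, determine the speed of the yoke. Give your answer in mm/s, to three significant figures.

1620

ω = 76.83 rad/s
x = r cosθ ⇒ ẋ = −rω sinθ.
|v| = rω|sinθ| = 0.0344·76.83·|sin 37.8°| = 1.6199 m/s = 1619.9 mm/s.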